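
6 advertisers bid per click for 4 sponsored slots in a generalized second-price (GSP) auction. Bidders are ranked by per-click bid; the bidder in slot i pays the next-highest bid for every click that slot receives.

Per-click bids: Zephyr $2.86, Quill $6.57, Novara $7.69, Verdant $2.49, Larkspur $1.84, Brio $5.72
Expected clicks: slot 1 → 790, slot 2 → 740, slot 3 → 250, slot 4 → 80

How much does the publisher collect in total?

Sorting advertisers: $7.69 (Novara) > $6.57 (Quill) > $5.72 (Brio) > $2.86 (Zephyr) > $2.49 (Verdant) > …
Slot 1: Novara pays $6.57 × 790 = $5190.30
Slot 2: Quill pays $5.72 × 740 = $4232.80
Slot 3: Brio pays $2.86 × 250 = $715.00
Slot 4: Zephyr pays $2.49 × 80 = $199.20
Total = $10337.30

Total revenue: $10337.30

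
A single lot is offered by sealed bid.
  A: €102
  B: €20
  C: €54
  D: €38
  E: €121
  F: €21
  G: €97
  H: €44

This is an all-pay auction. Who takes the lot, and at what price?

Bids in order: 121 (E) > 102 (A) > 97 (G) > 54 (C) > 44 (H) > 38 (D) > …
E is highest and takes the item; every bidder forfeits their bid.

E pays €121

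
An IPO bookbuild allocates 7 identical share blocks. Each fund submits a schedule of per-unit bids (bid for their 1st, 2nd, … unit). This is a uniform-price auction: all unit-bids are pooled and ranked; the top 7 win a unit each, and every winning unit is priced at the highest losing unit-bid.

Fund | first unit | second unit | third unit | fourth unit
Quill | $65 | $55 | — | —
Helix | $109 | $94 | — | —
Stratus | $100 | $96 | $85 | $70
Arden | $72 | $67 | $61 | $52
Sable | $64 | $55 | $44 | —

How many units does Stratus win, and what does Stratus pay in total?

Merging the schedules and taking the best 7: 109 (Helix-1), 100 (Stratus-1), 96 (Stratus-2), 94 (Helix-2), 85 (Stratus-3), 72 (Arden-1), 70 (Stratus-4)
Highest rejected unit-bid = $67.
Stratus wins 4 unit(s) at $67 each.

Stratus: 4 units, pays $268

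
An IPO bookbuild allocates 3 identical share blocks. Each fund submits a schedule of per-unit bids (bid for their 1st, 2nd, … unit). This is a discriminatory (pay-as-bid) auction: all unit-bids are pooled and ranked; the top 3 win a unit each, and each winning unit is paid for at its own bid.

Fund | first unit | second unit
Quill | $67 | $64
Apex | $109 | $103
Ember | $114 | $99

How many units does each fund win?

Apex 2, Ember 1

All unit-bids, highest first — top 3: 114 (Ember-1), 109 (Apex-1), 103 (Apex-2)
Next rejected bid: $99 (not a price — pay-as-bid).
Allocation: Apex 2, Ember 1.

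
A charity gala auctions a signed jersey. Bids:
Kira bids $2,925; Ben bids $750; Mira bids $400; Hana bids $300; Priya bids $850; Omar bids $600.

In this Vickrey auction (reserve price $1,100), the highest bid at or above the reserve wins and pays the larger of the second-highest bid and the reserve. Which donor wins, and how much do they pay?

Sorting bids: 2,925 (Kira) > 850 (Priya) > 750 (Ben) > 600 (Omar) > 400 (Mira) > 300 (Hana)
Highest eligible bid: Kira at $2,925.
max(second-highest $850, reserve $1,100) = $1,100.

Kira pays $1,100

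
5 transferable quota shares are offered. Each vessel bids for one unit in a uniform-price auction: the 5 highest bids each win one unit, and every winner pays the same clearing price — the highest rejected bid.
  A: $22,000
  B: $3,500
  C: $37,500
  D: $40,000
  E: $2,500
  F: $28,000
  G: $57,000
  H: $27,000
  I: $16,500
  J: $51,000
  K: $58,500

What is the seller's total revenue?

Ordering the bids: 58,500 (K), 57,000 (G), 51,000 (J), 40,000 (D), 37,500 (C), 28,000 (F), 27,000 (H), …
Winners (5 units): K, G, J, D, C.
First losing bid is F's $28,000, which sets the uniform price.
Total revenue = 5 × $28,000 = $140,000.

Total revenue: $140,000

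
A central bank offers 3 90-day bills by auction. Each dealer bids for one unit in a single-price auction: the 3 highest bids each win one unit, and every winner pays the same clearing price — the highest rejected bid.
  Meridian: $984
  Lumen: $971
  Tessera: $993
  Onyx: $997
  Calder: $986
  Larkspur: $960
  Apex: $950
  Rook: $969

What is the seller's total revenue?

Ordering the bids: 997 (Onyx), 993 (Tessera), 986 (Calder), 984 (Meridian), 971 (Lumen), …
The 3 highest are Onyx, Tessera, Calder.
Clearing price = highest rejected bid = $984.
Total revenue = 3 × $984 = $2,952.

Total revenue: $2,952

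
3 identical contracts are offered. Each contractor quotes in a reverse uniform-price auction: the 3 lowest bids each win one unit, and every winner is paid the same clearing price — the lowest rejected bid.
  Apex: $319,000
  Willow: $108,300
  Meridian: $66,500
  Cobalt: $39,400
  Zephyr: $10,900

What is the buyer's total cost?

Bids ranked low→high: 10,900 (Zephyr), 39,400 (Cobalt), 66,500 (Meridian), 108,300 (Willow), 319,000 (Apex)
Winners (3 units): Zephyr, Cobalt, Meridian.
First losing bid is Willow's $108,300, which sets the uniform price.
Total cost = 3 × $108,300 = $324,900.

Total cost: $324,900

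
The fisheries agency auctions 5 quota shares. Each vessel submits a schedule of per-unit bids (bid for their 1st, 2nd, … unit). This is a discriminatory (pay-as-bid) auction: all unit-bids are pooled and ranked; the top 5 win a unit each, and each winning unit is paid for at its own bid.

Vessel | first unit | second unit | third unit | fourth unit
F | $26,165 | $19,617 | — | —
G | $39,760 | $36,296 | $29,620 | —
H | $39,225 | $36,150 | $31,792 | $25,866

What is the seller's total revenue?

Total revenue: $183,223

All unit-bids, highest first — top 5: 39,760 (G-1), 39,225 (H-1), 36,296 (G-2), 36,150 (H-2), 31,792 (H-3)
Next rejected bid: $29,620 (not a price — pay-as-bid).
Each winning unit pays its own bid.
Revenue = 39,760 + 39,225 + 36,296 + 36,150 + 31,792 = $183,223.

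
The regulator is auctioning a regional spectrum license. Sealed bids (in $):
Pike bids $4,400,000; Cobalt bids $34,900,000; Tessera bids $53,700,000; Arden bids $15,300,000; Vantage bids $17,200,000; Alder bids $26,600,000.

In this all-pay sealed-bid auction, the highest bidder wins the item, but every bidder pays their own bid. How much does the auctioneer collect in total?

Total revenue: $152,100,000

All-pay sealed-bid auction: the highest bidder wins the item, but every bidder pays their own bid.
Sorting bids: 53,700,000 (Tessera) > 34,900,000 (Cobalt) > 26,600,000 (Alder) > 17,200,000 (Vantage) > 15,300,000 (Arden) > 4,400,000 (Pike)
Every bidder forfeits their bid regardless of winning.
Revenue = 4,400,000 + 34,900,000 + 53,700,000 + 15,300,000 + 17,200,000 + 26,600,000 = $152,100,000.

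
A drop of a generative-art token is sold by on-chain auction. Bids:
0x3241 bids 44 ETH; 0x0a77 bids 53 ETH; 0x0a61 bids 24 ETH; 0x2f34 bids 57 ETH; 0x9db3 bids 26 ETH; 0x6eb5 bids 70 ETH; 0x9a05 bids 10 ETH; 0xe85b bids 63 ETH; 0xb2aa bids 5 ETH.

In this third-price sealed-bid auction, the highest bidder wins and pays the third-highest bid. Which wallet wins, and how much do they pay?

Sorting bids: 70 (0x6eb5) > 63 (0xe85b) > 57 (0x2f34) > 53 (0x0a77) > 44 (0x3241) > 26 (0x9db3) > …
0x6eb5 wins; payment is bid #3 in the ranking = 57 ETH.

0x6eb5 pays 57 ETH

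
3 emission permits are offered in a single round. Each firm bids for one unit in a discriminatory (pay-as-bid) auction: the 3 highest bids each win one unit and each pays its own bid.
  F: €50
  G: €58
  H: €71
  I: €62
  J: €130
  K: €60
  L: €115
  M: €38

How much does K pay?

Ordering the bids: 130 (J), 115 (L), 71 (H), 62 (I), 60 (K), …
Winners (3 units): J, L, H.
K does not win → €0.

K pays €0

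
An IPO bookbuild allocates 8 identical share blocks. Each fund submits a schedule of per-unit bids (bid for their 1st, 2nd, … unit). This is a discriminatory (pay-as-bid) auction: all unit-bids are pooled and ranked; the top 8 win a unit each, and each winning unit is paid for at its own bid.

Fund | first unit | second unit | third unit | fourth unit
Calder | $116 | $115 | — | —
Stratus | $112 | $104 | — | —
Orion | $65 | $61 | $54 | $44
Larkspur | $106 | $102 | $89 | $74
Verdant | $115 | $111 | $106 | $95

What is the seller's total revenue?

All unit-bids, highest first — top 8: 116 (Calder-1), 115 (Calder-2), 115 (Verdant-1), 112 (Stratus-1), 111 (Verdant-2), 106 (Larkspur-1), 106 (Verdant-3), 104 (Stratus-2)
Next rejected bid: $102 (not a price — pay-as-bid).
Each winning unit pays its own bid.
Revenue = 116 + 115 + 115 + 112 + 111 + 106 + 106 + 104 = $885.

Total revenue: $885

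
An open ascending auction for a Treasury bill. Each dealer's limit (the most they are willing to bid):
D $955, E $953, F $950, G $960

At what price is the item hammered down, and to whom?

Sorting limits: 960 (G) > 955 (D) > 953 (E) > 950 (F)
D is the last rival to drop out, at $955; G remains and wins at that price.

G wins at $955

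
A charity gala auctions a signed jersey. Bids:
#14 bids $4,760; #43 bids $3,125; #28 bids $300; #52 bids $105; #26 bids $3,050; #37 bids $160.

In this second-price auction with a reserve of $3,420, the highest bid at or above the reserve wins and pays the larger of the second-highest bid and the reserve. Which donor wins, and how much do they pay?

Rule: the highest bid at or above the reserve wins and pays the larger of the second-highest bid and the reserve.
Sorting bids: 4,760 (#14) > 3,125 (#43) > 3,050 (#26) > 300 (#28) > 160 (#37) > 105 (#52)
Highest eligible bid: #14 at $4,760.
Second-highest bid $3,125 is below the reserve $3,420, so the reserve binds → payment $3,420.

#14 pays $3,420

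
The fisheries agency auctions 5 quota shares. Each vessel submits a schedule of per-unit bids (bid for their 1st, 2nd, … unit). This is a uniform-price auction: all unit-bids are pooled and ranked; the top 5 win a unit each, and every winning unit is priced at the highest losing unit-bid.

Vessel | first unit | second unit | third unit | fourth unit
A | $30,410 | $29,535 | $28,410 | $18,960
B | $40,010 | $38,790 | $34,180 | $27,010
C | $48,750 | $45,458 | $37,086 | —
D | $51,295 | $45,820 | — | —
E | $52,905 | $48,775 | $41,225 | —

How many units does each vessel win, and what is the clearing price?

C 1, D 2, E 2; clearing price $45,458

All unit-bids, highest first — top 5: 52,905 (E-1), 51,295 (D-1), 48,775 (E-2), 48,750 (C-1), 45,820 (D-2)
The (k+1)-th unit-bid is $45,458.
Allocation: C 1, D 2, E 2.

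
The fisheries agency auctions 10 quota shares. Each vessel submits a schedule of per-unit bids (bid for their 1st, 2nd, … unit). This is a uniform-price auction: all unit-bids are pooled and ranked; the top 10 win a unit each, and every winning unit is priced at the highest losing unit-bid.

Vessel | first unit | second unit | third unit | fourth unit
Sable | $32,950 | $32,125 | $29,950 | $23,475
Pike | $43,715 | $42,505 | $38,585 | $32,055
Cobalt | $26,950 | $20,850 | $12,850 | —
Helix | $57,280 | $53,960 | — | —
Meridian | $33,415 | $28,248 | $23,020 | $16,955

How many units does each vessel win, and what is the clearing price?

Helix 2, Meridian 1, Pike 4, Sable 3; clearing price $28,248

Pooled unit-bids ranked (top 10): 57,280 (Helix-1), 53,960 (Helix-2), 43,715 (Pike-1), 42,505 (Pike-2), 38,585 (Pike-3), 33,415 (Meridian-1), 32,950 (Sable-1), 32,125 (Sable-2), 32,055 (Pike-4), 29,950 (Sable-3)
The (k+1)-th unit-bid is $28,248.
Allocation: Helix 2, Meridian 1, Pike 4, Sable 3.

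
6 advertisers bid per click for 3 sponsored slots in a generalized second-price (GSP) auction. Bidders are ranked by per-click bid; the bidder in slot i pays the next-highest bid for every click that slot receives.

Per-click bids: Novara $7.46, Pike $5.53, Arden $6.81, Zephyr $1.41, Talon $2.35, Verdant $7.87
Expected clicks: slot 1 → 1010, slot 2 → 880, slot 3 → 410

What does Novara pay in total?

Novara pays $5992.80

Per-click bids in order: $7.87 (Verdant) > $7.46 (Novara) > $6.81 (Arden) > $5.53 (Pike) > …
Novara holds slot 2 → pays next bid $6.81 × 880 clicks = $5992.80.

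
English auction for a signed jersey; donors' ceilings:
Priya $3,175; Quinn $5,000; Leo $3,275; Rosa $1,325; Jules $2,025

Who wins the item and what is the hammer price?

Sorting limits: 5,000 (Quinn) > 3,275 (Leo) > 3,175 (Priya) > 2,025 (Jules) > 1,325 (Rosa)
Bidding ends when Leo exits at $3,275; Quinn takes it.

Quinn wins at $3,275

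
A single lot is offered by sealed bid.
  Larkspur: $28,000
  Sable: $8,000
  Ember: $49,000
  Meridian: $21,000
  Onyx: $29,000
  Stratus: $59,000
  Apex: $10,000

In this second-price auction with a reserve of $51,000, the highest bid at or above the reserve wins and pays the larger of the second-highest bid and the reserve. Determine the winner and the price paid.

Stratus pays $51,000

Bids in order: 59,000 (Stratus) > 49,000 (Ember) > 29,000 (Onyx) > 28,000 (Larkspur) > 21,000 (Meridian) > 10,000 (Apex) > …
Highest eligible bid: Stratus at $59,000.
Second-highest bid $49,000 is below the reserve $51,000, so the reserve binds → payment $51,000.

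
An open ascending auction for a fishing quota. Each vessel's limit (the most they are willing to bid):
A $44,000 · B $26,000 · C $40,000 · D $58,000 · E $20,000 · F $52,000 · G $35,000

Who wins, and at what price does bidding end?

D wins at $52,000

Open ascending-bid auction: the price rises until one bidder remains; the winner pays the price at which the last rival dropped out.
Limits ranked: 58,000 (D) > 52,000 (F) > 44,000 (A) > 40,000 (C) > 35,000 (G) > 26,000 (B) > …
F is the last rival to drop out, at $52,000; D remains and wins at that price.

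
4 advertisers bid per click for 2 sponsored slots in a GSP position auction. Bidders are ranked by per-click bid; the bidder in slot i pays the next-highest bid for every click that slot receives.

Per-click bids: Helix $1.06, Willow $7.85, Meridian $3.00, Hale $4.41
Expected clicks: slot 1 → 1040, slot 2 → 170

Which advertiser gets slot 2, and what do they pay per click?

Hale; $3.00 per click

Per-click bids in order: $7.85 (Willow) > $4.41 (Hale) > $3.00 (Meridian) > …
Slot 2 goes to the second-ranked bidder, Hale, who pays the next bid down: $3.00/click.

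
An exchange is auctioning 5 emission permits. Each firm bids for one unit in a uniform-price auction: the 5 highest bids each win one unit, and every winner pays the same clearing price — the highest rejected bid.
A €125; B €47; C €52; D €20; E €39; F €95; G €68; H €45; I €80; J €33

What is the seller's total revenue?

Total revenue: €235

Sorting: 125 (A), 95 (F), 80 (I), 68 (G), 52 (C), 47 (B), 45 (H), …
Winners (5 units): A, F, I, G, C.
Clearing price = highest rejected bid = €47.
Total revenue = 5 × €47 = €235.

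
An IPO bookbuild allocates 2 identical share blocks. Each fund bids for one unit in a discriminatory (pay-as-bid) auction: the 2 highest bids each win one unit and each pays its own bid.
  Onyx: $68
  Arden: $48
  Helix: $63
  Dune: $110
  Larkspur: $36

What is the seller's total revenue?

Sorting: 110 (Dune), 68 (Onyx), 63 (Helix), 48 (Arden), …
Top 2: Dune, Onyx.
Total revenue = 110 + 68 = $178.

Total revenue: $178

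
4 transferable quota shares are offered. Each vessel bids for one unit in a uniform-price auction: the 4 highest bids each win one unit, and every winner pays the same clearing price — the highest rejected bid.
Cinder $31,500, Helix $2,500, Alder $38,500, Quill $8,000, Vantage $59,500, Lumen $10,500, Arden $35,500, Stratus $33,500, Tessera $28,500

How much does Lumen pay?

Lumen pays $0

Bids ranked high→low: 59,500 (Vantage), 38,500 (Alder), 35,500 (Arden), 33,500 (Stratus), 31,500 (Cinder), 28,500 (Tessera), …
The 4 highest are Vantage, Alder, Arden, Stratus.
Highest unsuccessful bid: $31,500 → clearing price.
Lumen does not win → pays $0.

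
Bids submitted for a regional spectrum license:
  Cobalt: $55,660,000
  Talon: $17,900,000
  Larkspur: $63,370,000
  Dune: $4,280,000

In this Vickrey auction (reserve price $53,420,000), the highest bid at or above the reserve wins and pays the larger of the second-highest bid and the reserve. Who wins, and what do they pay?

Vickrey auction (reserve price $53,420,000): the highest bid at or above the reserve wins and pays the larger of the second-highest bid and the reserve.
Bids in order: 63,370,000 (Larkspur) > 55,660,000 (Cobalt) > 17,900,000 (Talon) > 4,280,000 (Dune)
Highest eligible bid: Larkspur at $63,370,000.
max(second-highest $55,660,000, reserve $53,420,000) = $55,660,000; the reserve does not bind.

Larkspur pays $55,660,000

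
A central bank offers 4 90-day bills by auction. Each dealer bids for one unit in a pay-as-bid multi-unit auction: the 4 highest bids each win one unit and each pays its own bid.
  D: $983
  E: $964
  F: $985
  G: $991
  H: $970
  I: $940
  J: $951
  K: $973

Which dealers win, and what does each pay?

Ordering the bids: 991 (G), 985 (F), 983 (D), 973 (K), 970 (H), 964 (E), …
The 4 highest are G, F, D, K.
Each winner pays its own bid: G $991, F $985, D $983, K $973.

G $991, F $985, D $983, K $973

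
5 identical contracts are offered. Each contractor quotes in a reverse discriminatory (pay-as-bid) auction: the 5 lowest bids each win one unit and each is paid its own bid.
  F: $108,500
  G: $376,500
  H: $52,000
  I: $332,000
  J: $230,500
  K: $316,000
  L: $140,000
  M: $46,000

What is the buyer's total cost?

Total cost: $577,000

Bids ranked low→high: 46,000 (M), 52,000 (H), 108,500 (F), 140,000 (L), 230,500 (J), 316,000 (K), 332,000 (I), …
The 5 lowest are M, H, F, L, J.
Total cost = 46,000 + 52,000 + 108,500 + 140,000 + 230,500 = $577,000.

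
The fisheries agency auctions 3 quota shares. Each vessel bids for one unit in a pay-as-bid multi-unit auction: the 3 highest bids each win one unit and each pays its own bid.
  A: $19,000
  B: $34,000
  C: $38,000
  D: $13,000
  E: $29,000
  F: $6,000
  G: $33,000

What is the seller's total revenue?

Ordering the bids: 38,000 (C), 34,000 (B), 33,000 (G), 29,000 (E), 19,000 (A), …
The 3 highest are C, B, G.
Total revenue = 38,000 + 34,000 + 33,000 = $105,000.

Total revenue: $105,000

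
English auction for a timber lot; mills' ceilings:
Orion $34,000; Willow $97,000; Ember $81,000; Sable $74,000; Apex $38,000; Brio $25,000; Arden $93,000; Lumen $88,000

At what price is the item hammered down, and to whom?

Willow wins at $93,000

Limits in order: 97,000 (Willow) > 93,000 (Arden) > 88,000 (Lumen) > 81,000 (Ember) > 74,000 (Sable) > 38,000 (Apex) > …
Once the price passes $93,000, only Willow is left; the hammer falls at Arden's limit of $93,000.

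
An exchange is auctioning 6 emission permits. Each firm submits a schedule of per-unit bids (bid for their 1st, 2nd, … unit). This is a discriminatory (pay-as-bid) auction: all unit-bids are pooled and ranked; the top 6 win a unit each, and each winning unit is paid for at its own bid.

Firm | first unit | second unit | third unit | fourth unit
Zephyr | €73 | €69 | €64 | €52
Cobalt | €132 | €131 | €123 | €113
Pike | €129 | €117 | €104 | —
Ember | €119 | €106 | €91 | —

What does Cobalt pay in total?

Merging the schedules and taking the best 6: 132 (Cobalt-1), 131 (Cobalt-2), 129 (Pike-1), 123 (Cobalt-3), 119 (Ember-1), 117 (Pike-2)
Next rejected bid: €113 (not a price — pay-as-bid).
Cobalt's winning unit-bids: 132 + 131 + 123 = €386.

Cobalt pays €386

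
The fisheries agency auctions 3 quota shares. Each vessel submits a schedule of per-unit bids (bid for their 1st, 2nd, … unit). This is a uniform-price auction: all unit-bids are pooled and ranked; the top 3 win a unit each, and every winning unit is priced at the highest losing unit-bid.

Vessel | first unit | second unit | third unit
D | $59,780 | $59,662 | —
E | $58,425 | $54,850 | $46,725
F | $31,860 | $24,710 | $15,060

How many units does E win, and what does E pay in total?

Pooled unit-bids ranked (top 3): 59,780 (D-1), 59,662 (D-2), 58,425 (E-1)
The (k+1)-th unit-bid is $54,850.
E wins 1 unit(s) at $54,850 each.

E: 1 unit, pays $54,850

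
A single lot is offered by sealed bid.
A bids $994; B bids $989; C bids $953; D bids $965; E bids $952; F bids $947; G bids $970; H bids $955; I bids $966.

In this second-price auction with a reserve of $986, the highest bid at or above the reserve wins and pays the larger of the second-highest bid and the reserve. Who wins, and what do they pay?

Second-price auction with a reserve of $986: the highest bid at or above the reserve wins and pays the larger of the second-highest bid and the reserve.
Bids in order: 994 (A) > 989 (B) > 970 (G) > 966 (I) > 965 (D) > 955 (H) > …
A has the top bid at or above the reserve ($994).
Second-highest bid $989 exceeds the reserve $986 → payment $989.

A pays $989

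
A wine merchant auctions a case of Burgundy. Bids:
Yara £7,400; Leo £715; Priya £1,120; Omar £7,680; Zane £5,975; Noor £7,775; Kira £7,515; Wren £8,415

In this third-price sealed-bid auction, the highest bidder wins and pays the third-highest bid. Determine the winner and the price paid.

Wren pays £7,680

Bids in order: 8,415 (Wren) > 7,775 (Noor) > 7,680 (Omar) > 7,515 (Kira) > 7,400 (Yara) > 5,975 (Zane) > …
Wren is highest; pays the third-highest bid, £7,680.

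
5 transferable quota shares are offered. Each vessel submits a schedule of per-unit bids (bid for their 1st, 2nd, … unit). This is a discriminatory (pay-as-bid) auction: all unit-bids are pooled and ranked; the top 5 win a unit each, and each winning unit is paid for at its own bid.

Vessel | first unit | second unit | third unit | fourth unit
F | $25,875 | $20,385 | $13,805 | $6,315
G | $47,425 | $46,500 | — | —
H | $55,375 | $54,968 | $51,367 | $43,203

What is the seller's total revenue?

Total revenue: $255,635

Merging the schedules and taking the best 5: 55,375 (H-1), 54,968 (H-2), 51,367 (H-3), 47,425 (G-1), 46,500 (G-2)
Next rejected bid: $43,203 (not a price — pay-as-bid).
Each winning unit pays its own bid.
Revenue = 55,375 + 54,968 + 51,367 + 47,425 + 46,500 = $255,635.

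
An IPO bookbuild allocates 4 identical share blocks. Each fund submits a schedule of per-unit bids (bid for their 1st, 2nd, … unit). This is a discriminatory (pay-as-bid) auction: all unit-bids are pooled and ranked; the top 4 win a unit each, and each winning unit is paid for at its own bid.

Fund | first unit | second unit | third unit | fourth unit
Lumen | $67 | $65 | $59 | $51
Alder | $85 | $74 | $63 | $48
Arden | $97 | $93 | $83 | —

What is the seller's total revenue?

Total revenue: $358

Merging the schedules and taking the best 4: 97 (Arden-1), 93 (Arden-2), 85 (Alder-1), 83 (Arden-3)
Next rejected bid: $74 (not a price — pay-as-bid).
Each winning unit pays its own bid.
Revenue = 97 + 93 + 85 + 83 = $358.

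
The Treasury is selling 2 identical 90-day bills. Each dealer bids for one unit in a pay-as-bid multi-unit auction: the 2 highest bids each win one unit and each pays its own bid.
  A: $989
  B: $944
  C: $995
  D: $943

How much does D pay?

Sorting: 995 (C), 989 (A), 944 (B), 943 (D)
The 2 highest are C, A.
D does not win → $0.

D pays $0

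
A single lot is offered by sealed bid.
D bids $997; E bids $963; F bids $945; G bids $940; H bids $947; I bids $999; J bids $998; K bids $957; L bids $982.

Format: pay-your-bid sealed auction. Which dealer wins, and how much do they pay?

I pays $999

Rule: the highest bidder wins and pays their own bid.
Bids in order: 999 (I) > 998 (J) > 997 (D) > 982 (L) > 963 (E) > 957 (K) > …
I has the highest bid and pays exactly that: $999.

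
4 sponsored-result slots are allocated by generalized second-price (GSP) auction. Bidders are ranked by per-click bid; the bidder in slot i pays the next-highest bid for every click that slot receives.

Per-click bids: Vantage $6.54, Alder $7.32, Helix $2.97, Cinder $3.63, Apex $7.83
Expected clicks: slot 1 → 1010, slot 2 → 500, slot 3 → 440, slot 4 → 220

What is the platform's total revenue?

Total revenue: $12913.80

Ranked by bid: $7.83 (Apex) > $7.32 (Alder) > $6.54 (Vantage) > $3.63 (Cinder) > $2.97 (Helix)
Slot 1: Apex pays $7.32 × 1010 = $7393.20
Slot 2: Alder pays $6.54 × 500 = $3270.00
Slot 3: Vantage pays $3.63 × 440 = $1597.20
Slot 4: Cinder pays $2.97 × 220 = $653.40
Total = $12913.80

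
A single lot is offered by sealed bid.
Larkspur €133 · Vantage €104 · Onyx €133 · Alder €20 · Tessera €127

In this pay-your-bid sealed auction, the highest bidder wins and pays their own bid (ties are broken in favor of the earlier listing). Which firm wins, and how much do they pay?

Larkspur pays €133

Rule: the highest bidder wins and pays their own bid.
Bids in order: 133 (Larkspur) > 133 (Onyx) > 127 (Tessera) > 104 (Vantage) > 20 (Alder)
Larkspur and Onyx tie at €133; tie-break gives it to Larkspur.
Larkspur is highest → pays own bid, €133.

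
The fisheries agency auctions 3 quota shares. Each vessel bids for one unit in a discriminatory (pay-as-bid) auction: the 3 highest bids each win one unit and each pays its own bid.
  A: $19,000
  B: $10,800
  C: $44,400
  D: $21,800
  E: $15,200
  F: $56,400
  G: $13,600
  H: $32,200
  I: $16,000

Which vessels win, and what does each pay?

F $56,400, C $44,400, H $32,200

Ordering the bids: 56,400 (F), 44,400 (C), 32,200 (H), 21,800 (D), 19,000 (A), …
Top 3: F, C, H.
Each winner pays its own bid: F $56,400, C $44,400, H $32,200.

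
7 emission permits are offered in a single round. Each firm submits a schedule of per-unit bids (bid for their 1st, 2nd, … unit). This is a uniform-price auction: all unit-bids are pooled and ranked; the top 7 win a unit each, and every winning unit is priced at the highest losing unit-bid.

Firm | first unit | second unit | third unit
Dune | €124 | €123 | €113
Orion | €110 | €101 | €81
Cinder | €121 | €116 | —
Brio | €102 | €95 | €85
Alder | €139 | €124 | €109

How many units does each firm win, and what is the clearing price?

All unit-bids, highest first — top 7: 139 (Alder-1), 124 (Dune-1), 124 (Alder-2), 123 (Dune-2), 121 (Cinder-1), 116 (Cinder-2), 113 (Dune-3)
Highest rejected unit-bid = €110.
Allocation: Alder 2, Cinder 2, Dune 3.

Alder 2, Cinder 2, Dune 3; clearing price €110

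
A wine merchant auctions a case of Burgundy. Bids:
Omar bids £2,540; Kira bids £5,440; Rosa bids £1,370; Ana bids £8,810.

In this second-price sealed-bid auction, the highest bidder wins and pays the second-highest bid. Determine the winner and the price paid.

Rule: the highest bidder wins and pays the second-highest bid.
Bids in order: 8,810 (Ana) > 5,440 (Kira) > 2,540 (Omar) > 1,370 (Rosa)
Second-price: Ana pays Kira's bid of £5,440.

Ana pays £5,440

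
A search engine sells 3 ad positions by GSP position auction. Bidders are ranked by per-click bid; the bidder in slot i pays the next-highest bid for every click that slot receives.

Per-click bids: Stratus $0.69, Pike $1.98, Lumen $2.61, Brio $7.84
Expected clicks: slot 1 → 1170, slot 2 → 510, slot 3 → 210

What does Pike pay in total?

Pike pays $144.90

Ranked by bid: $7.84 (Brio) > $2.61 (Lumen) > $1.98 (Pike) > $0.69 (Stratus)
Pike holds slot 3 → pays next bid $0.69 × 210 clicks = $144.90.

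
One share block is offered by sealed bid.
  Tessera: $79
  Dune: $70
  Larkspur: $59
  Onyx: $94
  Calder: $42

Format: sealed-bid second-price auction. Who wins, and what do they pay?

Bids ranked: 94 (Onyx) > 79 (Tessera) > 70 (Dune) > 59 (Larkspur) > 42 (Calder)
Second-price: Onyx pays Tessera's bid of $79.

Onyx pays $79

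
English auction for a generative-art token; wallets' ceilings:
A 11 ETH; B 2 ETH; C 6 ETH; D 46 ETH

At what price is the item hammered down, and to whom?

D wins at 11 ETH

Limits in order: 46 (D) > 11 (A) > 6 (C) > 2 (B)
Bidding ends when A exits at 11 ETH; D takes it.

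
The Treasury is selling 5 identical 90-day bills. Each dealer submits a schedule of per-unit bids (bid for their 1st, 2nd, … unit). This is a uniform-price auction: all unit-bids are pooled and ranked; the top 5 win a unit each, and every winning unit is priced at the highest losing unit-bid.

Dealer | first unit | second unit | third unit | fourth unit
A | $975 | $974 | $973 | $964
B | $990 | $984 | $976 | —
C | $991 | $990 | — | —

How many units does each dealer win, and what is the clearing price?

Merging the schedules and taking the best 5: 991 (C-1), 990 (B-1), 990 (C-2), 984 (B-2), 976 (B-3)
The (k+1)-th unit-bid is $975.
Allocation: B 3, C 2.

B 3, C 2; clearing price $975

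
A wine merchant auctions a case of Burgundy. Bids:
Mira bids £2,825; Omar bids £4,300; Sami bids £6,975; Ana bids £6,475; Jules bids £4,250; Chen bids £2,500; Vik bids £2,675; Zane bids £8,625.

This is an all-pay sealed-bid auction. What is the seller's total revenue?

Total revenue: £38,625

All-pay sealed-bid auction: the highest bidder wins the item, but every bidder pays their own bid.
Bids in order: 8,625 (Zane) > 6,975 (Sami) > 6,475 (Ana) > 4,300 (Omar) > 4,250 (Jules) > 2,825 (Mira) > …
Every bidder forfeits their bid regardless of winning.
Revenue = 2,825 + 4,300 + 6,975 + 6,475 + 4,250 + 2,500 + 2,675 + 8,625 = £38,625.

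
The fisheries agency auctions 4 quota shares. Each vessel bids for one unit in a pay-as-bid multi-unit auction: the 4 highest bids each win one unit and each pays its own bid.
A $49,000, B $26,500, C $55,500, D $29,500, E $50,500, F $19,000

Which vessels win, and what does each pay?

Bids ranked high→low: 55,500 (C), 50,500 (E), 49,000 (A), 29,500 (D), 26,500 (B), 19,000 (F)
Winners (4 units): C, E, A, D.
Each winner pays its own bid: C $55,500, E $50,500, A $49,000, D $29,500.

C $55,500, E $50,500, A $49,000, D $29,500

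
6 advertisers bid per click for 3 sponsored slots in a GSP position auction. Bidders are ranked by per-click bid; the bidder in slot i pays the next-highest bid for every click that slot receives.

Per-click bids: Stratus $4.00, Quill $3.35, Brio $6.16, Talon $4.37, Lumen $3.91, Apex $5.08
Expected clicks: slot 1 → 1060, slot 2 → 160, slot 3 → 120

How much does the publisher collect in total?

Ranked by bid: $6.16 (Brio) > $5.08 (Apex) > $4.37 (Talon) > $4.00 (Stratus) > …
Slot 1: Brio pays $5.08 × 1060 = $5384.80
Slot 2: Apex pays $4.37 × 160 = $699.20
Slot 3: Talon pays $4.00 × 120 = $480.00
Total = $6564.00

Total revenue: $6564.00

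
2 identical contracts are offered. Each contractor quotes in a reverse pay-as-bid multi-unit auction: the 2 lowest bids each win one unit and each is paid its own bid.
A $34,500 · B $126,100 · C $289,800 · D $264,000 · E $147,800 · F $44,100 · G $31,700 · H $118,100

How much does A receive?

A is paid $34,500

Bids ranked low→high: 31,700 (G), 34,500 (A), 44,100 (F), 118,100 (H), …
Lowest 2: G, A.
A wins → own bid $34,500.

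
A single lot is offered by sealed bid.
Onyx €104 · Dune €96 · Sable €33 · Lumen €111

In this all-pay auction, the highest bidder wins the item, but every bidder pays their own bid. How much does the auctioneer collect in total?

Rule: the highest bidder wins the item, but every bidder pays their own bid.
Bids in order: 111 (Lumen) > 104 (Onyx) > 96 (Dune) > 33 (Sable)
Every bidder forfeits their bid regardless of winning.
Revenue = 104 + 96 + 33 + 111 = €344.

Total revenue: €344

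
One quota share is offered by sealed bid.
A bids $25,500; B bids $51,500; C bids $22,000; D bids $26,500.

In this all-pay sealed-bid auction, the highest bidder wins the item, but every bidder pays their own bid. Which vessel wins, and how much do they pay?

Bids in order: 51,500 (B) > 26,500 (D) > 25,500 (A) > 22,000 (C)
B is highest and takes the item; every bidder forfeits their bid.

B pays $51,500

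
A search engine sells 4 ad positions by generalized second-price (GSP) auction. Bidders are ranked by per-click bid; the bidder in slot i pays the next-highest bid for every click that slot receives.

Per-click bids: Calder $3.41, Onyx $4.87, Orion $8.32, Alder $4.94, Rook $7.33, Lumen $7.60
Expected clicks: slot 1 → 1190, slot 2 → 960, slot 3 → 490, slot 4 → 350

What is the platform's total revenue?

Per-click bids in order: $8.32 (Orion) > $7.60 (Lumen) > $7.33 (Rook) > $4.94 (Alder) > $4.87 (Onyx) > …
Slot 1: Orion pays $7.60 × 1190 = $9044.00
Slot 2: Lumen pays $7.33 × 960 = $7036.80
Slot 3: Rook pays $4.94 × 490 = $2420.60
Slot 4: Alder pays $4.87 × 350 = $1704.50
Total = $20205.90

Total revenue: $20205.90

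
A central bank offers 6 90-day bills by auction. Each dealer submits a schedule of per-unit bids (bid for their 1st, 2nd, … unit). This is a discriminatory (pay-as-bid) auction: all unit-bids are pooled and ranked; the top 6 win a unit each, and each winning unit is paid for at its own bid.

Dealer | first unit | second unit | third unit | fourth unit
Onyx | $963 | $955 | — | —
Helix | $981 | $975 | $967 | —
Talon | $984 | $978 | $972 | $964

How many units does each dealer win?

Helix 3, Talon 3

Pooled unit-bids ranked (top 6): 984 (Talon-1), 981 (Helix-1), 978 (Talon-2), 975 (Helix-2), 972 (Talon-3), 967 (Helix-3)
Next rejected bid: $964 (not a price — pay-as-bid).
Allocation: Helix 3, Talon 3.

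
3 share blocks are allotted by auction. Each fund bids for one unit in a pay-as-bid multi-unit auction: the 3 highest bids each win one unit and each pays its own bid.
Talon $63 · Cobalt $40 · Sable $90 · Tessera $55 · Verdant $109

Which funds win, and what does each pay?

Verdant $109, Sable $90, Talon $63

Sorting: 109 (Verdant), 90 (Sable), 63 (Talon), 55 (Tessera), 40 (Cobalt)
Winners (3 units): Verdant, Sable, Talon.
Each winner pays its own bid: Verdant $109, Sable $90, Talon $63.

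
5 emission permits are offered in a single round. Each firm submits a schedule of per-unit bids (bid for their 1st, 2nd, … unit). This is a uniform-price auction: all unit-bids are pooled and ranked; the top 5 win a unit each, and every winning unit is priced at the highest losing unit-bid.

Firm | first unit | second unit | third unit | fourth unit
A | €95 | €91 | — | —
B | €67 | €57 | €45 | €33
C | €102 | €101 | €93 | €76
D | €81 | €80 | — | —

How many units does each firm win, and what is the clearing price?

Merging the schedules and taking the best 5: 102 (C-1), 101 (C-2), 95 (A-1), 93 (C-3), 91 (A-2)
Highest rejected unit-bid = €81.
Allocation: A 2, C 3.

A 2, C 3; clearing price €81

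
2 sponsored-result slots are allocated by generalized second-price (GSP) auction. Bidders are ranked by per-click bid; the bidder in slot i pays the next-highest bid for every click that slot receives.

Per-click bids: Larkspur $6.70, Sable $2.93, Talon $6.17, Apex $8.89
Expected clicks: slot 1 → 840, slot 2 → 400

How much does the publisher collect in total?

Sorting advertisers: $8.89 (Apex) > $6.70 (Larkspur) > $6.17 (Talon) > …
Slot 1: Apex pays $6.70 × 840 = $5628.00
Slot 2: Larkspur pays $6.17 × 400 = $2468.00
Total = $8096.00

Total revenue: $8096.00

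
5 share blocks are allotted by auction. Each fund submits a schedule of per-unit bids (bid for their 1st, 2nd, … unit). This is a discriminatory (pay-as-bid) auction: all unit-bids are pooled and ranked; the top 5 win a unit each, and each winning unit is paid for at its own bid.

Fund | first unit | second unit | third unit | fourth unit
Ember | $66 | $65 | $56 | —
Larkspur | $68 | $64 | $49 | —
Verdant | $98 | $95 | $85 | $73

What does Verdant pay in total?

All unit-bids, highest first — top 5: 98 (Verdant-1), 95 (Verdant-2), 85 (Verdant-3), 73 (Verdant-4), 68 (Larkspur-1)
Next rejected bid: $66 (not a price — pay-as-bid).
Verdant's winning unit-bids: 98 + 95 + 85 + 73 = $351.

Verdant pays $351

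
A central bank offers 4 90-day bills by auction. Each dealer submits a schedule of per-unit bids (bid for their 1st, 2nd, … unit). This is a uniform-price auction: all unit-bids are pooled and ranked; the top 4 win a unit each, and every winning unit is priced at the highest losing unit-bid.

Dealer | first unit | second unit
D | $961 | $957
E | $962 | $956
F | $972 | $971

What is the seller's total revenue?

Pooled unit-bids ranked (top 4): 972 (F-1), 971 (F-2), 962 (E-1), 961 (D-1)
First bid not allocated: $957.
Allocation: D 1, E 1, F 2. Every unit priced at $957.
Revenue = 4 × 957 = $3,828.

Total revenue: $3,828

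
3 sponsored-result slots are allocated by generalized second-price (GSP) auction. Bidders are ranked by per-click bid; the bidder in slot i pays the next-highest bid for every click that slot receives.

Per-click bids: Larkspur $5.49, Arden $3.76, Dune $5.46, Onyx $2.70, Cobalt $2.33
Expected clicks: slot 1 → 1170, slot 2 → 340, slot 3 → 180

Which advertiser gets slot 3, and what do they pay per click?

Ranked by bid: $5.49 (Larkspur) > $5.46 (Dune) > $3.76 (Arden) > $2.70 (Onyx) > …
Slot 3 goes to the third-ranked bidder, Arden, who pays the next bid down: $2.70/click.

Arden; $2.70 per click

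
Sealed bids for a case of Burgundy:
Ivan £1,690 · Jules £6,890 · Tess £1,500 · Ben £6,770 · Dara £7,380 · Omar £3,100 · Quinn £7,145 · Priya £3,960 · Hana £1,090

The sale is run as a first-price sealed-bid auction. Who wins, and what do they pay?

Bids in order: 7,380 (Dara) > 7,145 (Quinn) > 6,890 (Jules) > 6,770 (Ben) > 3,960 (Priya) > 3,100 (Omar) > …
First-price: Dara pays what they bid, £7,380.

Dara pays £7,380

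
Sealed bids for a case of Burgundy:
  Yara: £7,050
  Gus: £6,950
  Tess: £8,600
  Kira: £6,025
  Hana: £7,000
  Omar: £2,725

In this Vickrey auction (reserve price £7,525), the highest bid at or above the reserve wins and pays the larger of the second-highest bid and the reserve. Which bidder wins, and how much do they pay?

Tess pays £7,525

Bids in order: 8,600 (Tess) > 7,050 (Yara) > 7,000 (Hana) > 6,950 (Gus) > 6,025 (Kira) > 2,725 (Omar)
Tess has the top bid at or above the reserve (£8,600).
max(second-highest £7,050, reserve £7,525) = £7,525.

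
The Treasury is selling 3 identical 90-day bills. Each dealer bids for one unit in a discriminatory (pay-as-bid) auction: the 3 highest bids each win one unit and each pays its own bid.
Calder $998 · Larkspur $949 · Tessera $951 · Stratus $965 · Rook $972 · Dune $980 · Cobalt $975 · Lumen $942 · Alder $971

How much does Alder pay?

Bids ranked high→low: 998 (Calder), 980 (Dune), 975 (Cobalt), 972 (Rook), 971 (Alder), …
Winners (3 units): Calder, Dune, Cobalt.
Alder does not win → $0.

Alder pays $0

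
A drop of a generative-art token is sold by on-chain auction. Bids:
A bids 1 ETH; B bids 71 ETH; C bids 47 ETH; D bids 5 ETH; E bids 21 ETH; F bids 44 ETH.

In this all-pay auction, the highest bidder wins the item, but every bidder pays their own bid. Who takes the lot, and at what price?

B pays 71 ETH

Bids in order: 71 (B) > 47 (C) > 44 (F) > 21 (E) > 5 (D) > 1 (A)
B wins with the top bid; all bids are sunk regardless.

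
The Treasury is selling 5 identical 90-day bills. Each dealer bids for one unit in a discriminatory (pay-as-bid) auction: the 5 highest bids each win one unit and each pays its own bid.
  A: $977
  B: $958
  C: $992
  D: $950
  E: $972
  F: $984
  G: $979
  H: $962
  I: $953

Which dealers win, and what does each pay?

Ordering the bids: 992 (C), 984 (F), 979 (G), 977 (A), 972 (E), 962 (H), 958 (B), …
The 5 highest are C, F, G, A, E.
Each winner pays its own bid: C $992, F $984, G $979, A $977, E $972.

C $992, F $984, G $979, A $977, E $972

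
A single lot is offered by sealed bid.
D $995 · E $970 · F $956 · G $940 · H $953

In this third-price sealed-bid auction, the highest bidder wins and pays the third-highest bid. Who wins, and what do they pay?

D pays $956

Bids in order: 995 (D) > 970 (E) > 956 (F) > 953 (H) > 940 (G)
D wins; payment is bid #3 in the ranking = $956.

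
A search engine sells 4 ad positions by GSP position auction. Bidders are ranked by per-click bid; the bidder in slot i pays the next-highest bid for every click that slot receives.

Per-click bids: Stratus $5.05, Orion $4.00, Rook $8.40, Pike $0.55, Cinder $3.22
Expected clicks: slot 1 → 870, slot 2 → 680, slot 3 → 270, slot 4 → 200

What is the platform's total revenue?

Sorting advertisers: $8.40 (Rook) > $5.05 (Stratus) > $4.00 (Orion) > $3.22 (Cinder) > $0.55 (Pike)
Slot 1: Rook pays $5.05 × 870 = $4393.50
Slot 2: Stratus pays $4.00 × 680 = $2720.00
Slot 3: Orion pays $3.22 × 270 = $869.40
Slot 4: Cinder pays $0.55 × 200 = $110.00
Total = $8092.90

Total revenue: $8092.90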